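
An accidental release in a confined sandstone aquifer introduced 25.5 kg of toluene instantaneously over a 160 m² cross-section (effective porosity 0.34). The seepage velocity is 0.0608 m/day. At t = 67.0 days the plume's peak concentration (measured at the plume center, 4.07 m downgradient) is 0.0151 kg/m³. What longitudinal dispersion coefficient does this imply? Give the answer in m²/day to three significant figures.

1.14 m²/day

At the plume center C_max = M/(n_e·A·√(4πDt)), so D = M²/(4πt·(n_e·A·C_max)²).
n_e·A·C_max = 0.34 × 160 × 0.0151 = 0.8214 kg/m.
D = 25.5²/(4π × 67.0 × 0.8214²) = 1.14 m²/day.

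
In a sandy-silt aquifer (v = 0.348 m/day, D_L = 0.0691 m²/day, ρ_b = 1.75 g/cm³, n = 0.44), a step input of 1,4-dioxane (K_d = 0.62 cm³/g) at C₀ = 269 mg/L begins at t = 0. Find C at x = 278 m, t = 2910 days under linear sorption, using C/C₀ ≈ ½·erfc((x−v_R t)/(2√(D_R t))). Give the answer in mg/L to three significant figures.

Retardation factor R = 1 + ρ_b·K_d/n = 1 + 1.75 × 0.62/0.44 = 3.466.
Sorption retards both mechanisms: v_R = v/R = 0.1004 m/day, D_R = D/R = 0.01994 m²/day.
v_R·t = 0.1004 × 2910 = 292.164 m; 2√(D_R t) = 15.23 m; argument = (278 − 292.164)/15.23 = -0.9300.
C = C₀ × ½·erfc(-0.9300) = 269 × 0.9058 = 244 mg/L.

244 mg/L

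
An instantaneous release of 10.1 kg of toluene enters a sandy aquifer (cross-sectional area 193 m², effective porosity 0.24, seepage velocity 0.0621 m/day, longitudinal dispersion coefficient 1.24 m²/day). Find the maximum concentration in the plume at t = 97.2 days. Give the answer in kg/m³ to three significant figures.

The peak of an instantaneous 1D plume sits at x = vt; there the Gaussian factor is 1 and C_max = M/(n_e·A·√(4πDt)), where n_e·A is the pore area the mass is dissolved in.
√(4πDt) = √(4π × 1.24 × 97.2) = 38.92 m, so C_max = 10.1/(0.24 × 193 × 38.92) = 0.00560 kg/m³.

0.00560 kg/m³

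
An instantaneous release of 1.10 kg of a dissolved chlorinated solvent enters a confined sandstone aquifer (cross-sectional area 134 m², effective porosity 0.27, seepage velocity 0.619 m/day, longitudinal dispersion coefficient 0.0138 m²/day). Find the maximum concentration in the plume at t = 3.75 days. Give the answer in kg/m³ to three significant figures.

0.0377 kg/m³

The peak of an instantaneous 1D plume sits at x = vt; there the Gaussian factor is 1 and C_max = M/(n_e·A·√(4πDt)), where n_e·A is the pore area the mass is dissolved in.
√(4πDt) = √(4π × 0.0138 × 3.75) = 0.8064 m, so C_max = 1.10/(0.27 × 134 × 0.8064) = 0.0377 kg/m³.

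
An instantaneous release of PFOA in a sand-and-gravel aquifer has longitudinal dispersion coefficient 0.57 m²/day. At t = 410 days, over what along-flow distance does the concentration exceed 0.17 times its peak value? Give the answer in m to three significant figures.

The plume is Gaussian with σ = √(2Dt) = √(2 × 0.57 × 410) = 21.62 m.
C/C_peak = exp(−Δx²/(2σ²)) = 0.17 ⇒ Δx = σ·√(−2 ln 0.17) = 21.62 × 1.883 = 40.71 m.
Width = 2Δx = 81.4 m.

81.4 m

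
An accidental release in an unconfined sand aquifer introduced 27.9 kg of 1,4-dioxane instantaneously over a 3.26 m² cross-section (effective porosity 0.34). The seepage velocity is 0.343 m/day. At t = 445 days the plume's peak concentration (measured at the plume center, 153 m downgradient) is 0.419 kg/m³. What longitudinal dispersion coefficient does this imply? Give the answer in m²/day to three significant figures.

0.645 m²/day

At the plume center C_max = M/(n_e·A·√(4πDt)), so D = M²/(4πt·(n_e·A·C_max)²).
n_e·A·C_max = 0.34 × 3.26 × 0.419 = 0.4644 kg/m.
D = 27.9²/(4π × 445 × 0.4644²) = 0.645 m²/day.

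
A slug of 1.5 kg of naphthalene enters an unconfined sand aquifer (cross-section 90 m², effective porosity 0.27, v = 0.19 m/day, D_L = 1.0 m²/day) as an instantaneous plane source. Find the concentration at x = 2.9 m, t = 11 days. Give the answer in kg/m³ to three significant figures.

For an instantaneous plane source, C(x,t) = M/(n_e·A·√(4πDt)) · exp(−(x−vt)²/(4Dt)), with n_e·A the pore (flow) area.
Plume center vt = 0.19 × 11 = 2.09 m, so the well at 2.9 m is 0.81 m downgradient of the peak.
√(4πDt) = 11.76 m, giving peak height M/(n_e·A·√(4πDt)) = 1.5/(0.27 × 90 × 11.76) = 0.005249 kg/m³.
(x−vt)²/(4Dt) = (0.81)²/(4 × 1.0 × 11) = 0.01491; exp(−0.01491) = 0.9852.
C = 0.005249 × 0.9852 = 0.00517 kg/m³.

0.00517 kg/m³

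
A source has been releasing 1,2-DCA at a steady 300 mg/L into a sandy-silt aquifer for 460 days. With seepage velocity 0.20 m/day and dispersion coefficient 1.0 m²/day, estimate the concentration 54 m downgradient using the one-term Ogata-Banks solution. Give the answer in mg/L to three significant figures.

268 mg/L

For a continuous step input, C/C₀ ≈ ½·erfc((x−vt)/(2√(Dt))).
vt = 0.20 × 460 = 92 m and 2√(Dt) = 2√(1.0 × 460) = 42.90 m.
Argument (x−vt)/(2√(Dt)) = (54 − 92)/42.90 = -0.8858; ½·erfc(-0.8858) = 0.8948.
C = 300 × 0.8948 = 268 mg/L.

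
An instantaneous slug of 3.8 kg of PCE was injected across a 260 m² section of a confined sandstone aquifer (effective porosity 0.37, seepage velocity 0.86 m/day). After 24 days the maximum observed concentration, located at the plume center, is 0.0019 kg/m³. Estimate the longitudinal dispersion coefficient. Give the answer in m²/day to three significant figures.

At the plume center C_max = M/(n_e·A·√(4πDt)), so D = M²/(4πt·(n_e·A·C_max)²).
n_e·A·C_max = 0.37 × 260 × 0.0019 = 0.1828 kg/m.
D = 3.8²/(4π × 24 × 0.1828²) = 1.43 m²/day.

1.43 m²/day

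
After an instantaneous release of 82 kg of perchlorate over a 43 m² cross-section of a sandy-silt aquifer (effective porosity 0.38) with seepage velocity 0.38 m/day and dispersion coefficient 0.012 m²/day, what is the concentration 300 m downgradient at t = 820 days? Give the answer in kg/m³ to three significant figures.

0.0148 kg/m³

For an instantaneous plane source, C(x,t) = M/(n_e·A·√(4πDt)) · exp(−(x−vt)²/(4Dt)), with n_e·A the pore (flow) area.
Plume center vt = 0.38 × 820 = 311.6 m, so the well at 300 m is 11.6 m upgradient of the peak.
√(4πDt) = 11.12 m, giving peak height M/(n_e·A·√(4πDt)) = 82/(0.38 × 43 × 11.12) = 0.4513 kg/m³.
(x−vt)²/(4Dt) = (-11.6)²/(4 × 0.012 × 820) = 3.419; exp(−3.419) = 0.03275.
C = 0.4513 × 0.03275 = 0.0148 kg/m³.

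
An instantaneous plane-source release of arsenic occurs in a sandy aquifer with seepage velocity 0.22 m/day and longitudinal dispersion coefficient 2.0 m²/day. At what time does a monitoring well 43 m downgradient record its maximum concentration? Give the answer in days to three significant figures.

For the 1D instantaneous-source solution, setting ∂C/∂t = 0 at fixed x gives v²t² + 2Dt − x² = 0, so t = (√(D² + v²x²) − D)/v².
√(D² + v²x²) = √(2.0² + 0.22² × 43²) = 9.669; v² = 0.0484.
t = (9.669 − 2.0)/0.0484 = 158 days (vs. the pure-advection estimate x/v = 195 d).

158 days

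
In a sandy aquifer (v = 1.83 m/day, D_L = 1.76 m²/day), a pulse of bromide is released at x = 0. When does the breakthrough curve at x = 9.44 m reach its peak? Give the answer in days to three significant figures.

4.66 days

For the 1D instantaneous-source solution, setting ∂C/∂t = 0 at fixed x gives v²t² + 2Dt − x² = 0, so t = (√(D² + v²x²) − D)/v².
√(D² + v²x²) = √(1.76² + 1.83² × 9.44²) = 17.36; v² = 3.3489.
t = (17.36 − 1.76)/3.3489 = 4.66 days (vs. the pure-advection estimate x/v = 5.16 d).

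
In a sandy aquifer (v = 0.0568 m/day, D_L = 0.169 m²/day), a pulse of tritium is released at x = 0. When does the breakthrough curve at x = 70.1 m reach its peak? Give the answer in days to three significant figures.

1180 days

For the 1D instantaneous-source solution, setting ∂C/∂t = 0 at fixed x gives v²t² + 2Dt − x² = 0, so t = (√(D² + v²x²) − D)/v².
√(D² + v²x²) = √(0.169² + 0.0568² × 70.1²) = 3.985; v² = 0.00322624.
t = (3.985 − 0.169)/0.00322624 = 1180 days (vs. the pure-advection estimate x/v = 1230 d).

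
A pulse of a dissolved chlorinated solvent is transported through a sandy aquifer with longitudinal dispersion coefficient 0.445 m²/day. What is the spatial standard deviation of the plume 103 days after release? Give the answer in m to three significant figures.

9.57 m

Dispersive spreading gives a Gaussian with σ² = 2Dt; advection only shifts the center.
σ = √(2 × 0.445 × 103) = 9.57 m.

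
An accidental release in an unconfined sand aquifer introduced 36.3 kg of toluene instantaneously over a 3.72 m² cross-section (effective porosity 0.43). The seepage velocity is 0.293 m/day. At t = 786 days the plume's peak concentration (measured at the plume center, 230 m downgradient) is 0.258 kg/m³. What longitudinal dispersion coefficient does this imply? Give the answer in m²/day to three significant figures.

At the plume center C_max = M/(n_e·A·√(4πDt)), so D = M²/(4πt·(n_e·A·C_max)²).
n_e·A·C_max = 0.43 × 3.72 × 0.258 = 0.4127 kg/m.
D = 36.3²/(4π × 786 × 0.4127²) = 0.783 m²/day.

0.783 m²/day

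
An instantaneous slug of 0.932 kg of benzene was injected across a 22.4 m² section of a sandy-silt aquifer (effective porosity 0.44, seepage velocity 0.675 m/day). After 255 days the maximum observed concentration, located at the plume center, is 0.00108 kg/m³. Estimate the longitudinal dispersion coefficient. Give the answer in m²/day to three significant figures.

2.39 m²/day

At the plume center C_max = M/(n_e·A·√(4πDt)), so D = M²/(4πt·(n_e·A·C_max)²).
n_e·A·C_max = 0.44 × 22.4 × 0.00108 = 0.01064 kg/m.
D = 0.932²/(4π × 255 × 0.01064²) = 2.39 m²/day.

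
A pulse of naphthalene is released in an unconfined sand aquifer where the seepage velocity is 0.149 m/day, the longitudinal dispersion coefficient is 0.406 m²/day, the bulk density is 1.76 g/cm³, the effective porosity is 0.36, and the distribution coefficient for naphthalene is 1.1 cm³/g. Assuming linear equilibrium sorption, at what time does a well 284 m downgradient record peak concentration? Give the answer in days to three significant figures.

12000 days

Retardation factor R = 1 + ρ_b·K_d/n = 1 + 1.76 × 1.1/0.36 = 6.378.
Sorption retards both mechanisms: v_R = v/R = 0.02336 m/day, D_R = D/R = 0.06366 m²/day.
Peak time from v_R²t² + 2D_R t − x² = 0: t = (√(D_R² + v_R²x²) − D_R)/v_R².
√(D_R² + v_R²x²) = √(0.06366² + 0.02336² × 284²) = 6.635; v_R² = 0.0005457.
t = (6.635 − 0.06366)/0.0005457 = 12000 days.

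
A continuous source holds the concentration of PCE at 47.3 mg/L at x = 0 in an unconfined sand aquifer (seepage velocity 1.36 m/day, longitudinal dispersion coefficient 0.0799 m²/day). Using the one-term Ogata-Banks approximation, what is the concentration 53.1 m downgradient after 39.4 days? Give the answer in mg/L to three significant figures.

For a continuous step input, C/C₀ ≈ ½·erfc((x−vt)/(2√(Dt))).
vt = 1.36 × 39.4 = 53.584 m and 2√(Dt) = 2√(0.0799 × 39.4) = 3.549 m.
Argument (x−vt)/(2√(Dt)) = (53.1 − 53.584)/3.549 = -0.1364; ½·erfc(-0.1364) = 0.5765.
C = 47.3 × 0.5765 = 27.3 mg/L.

27.3 mg/L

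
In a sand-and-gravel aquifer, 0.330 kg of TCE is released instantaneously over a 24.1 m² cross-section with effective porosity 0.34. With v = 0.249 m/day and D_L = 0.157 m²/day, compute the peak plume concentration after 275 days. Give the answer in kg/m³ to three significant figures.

The peak of an instantaneous 1D plume sits at x = vt; there the Gaussian factor is 1 and C_max = M/(n_e·A·√(4πDt)), where n_e·A is the pore area the mass is dissolved in.
√(4πDt) = √(4π × 0.157 × 275) = 23.29 m, so C_max = 0.330/(0.34 × 24.1 × 23.29) = 0.00173 kg/m³.

0.00173 kg/m³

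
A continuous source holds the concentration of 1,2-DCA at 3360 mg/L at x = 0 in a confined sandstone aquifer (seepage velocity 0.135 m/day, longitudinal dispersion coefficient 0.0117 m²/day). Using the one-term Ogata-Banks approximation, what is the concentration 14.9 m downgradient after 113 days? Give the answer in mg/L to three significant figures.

1970 mg/L

For a continuous step input, C/C₀ ≈ ½·erfc((x−vt)/(2√(Dt))).
vt = 0.135 × 113 = 15.255 m and 2√(Dt) = 2√(0.0117 × 113) = 2.300 m.
Argument (x−vt)/(2√(Dt)) = (14.9 − 15.255)/2.300 = -0.1543; ½·erfc(-0.1543) = 0.5864.
C = 3360 × 0.5864 = 1970 mg/L.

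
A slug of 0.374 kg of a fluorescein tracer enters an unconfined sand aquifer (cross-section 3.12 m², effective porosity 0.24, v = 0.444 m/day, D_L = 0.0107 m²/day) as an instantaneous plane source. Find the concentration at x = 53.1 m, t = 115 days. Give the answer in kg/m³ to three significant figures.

0.0545 kg/m³

For an instantaneous plane source, C(x,t) = M/(n_e·A·√(4πDt)) · exp(−(x−vt)²/(4Dt)), with n_e·A the pore (flow) area.
Plume center vt = 0.444 × 115 = 51.06 m, so the well at 53.1 m is 2.04 m downgradient of the peak.
√(4πDt) = 3.932 m, giving peak height M/(n_e·A·√(4πDt)) = 0.374/(0.24 × 3.12 × 3.932) = 0.1270 kg/m³.
(x−vt)²/(4Dt) = (2.04)²/(4 × 0.0107 × 115) = 0.8455; exp(−0.8455) = 0.4293.
C = 0.1270 × 0.4293 = 0.0545 kg/m³.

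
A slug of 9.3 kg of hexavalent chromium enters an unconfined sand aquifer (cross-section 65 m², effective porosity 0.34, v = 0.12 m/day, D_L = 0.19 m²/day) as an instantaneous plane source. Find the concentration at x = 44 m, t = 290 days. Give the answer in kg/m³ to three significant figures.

For an instantaneous plane source, C(x,t) = M/(n_e·A·√(4πDt)) · exp(−(x−vt)²/(4Dt)), with n_e·A the pore (flow) area.
Plume center vt = 0.12 × 290 = 34.8 m, so the well at 44 m is 9.2 m downgradient of the peak.
√(4πDt) = 26.31 m, giving peak height M/(n_e·A·√(4πDt)) = 9.3/(0.34 × 65 × 26.31) = 0.01599 kg/m³.
(x−vt)²/(4Dt) = (9.2)²/(4 × 0.19 × 290) = 0.3840; exp(−0.3840) = 0.6811.
C = 0.01599 × 0.6811 = 0.0109 kg/m³.

0.0109 kg/m³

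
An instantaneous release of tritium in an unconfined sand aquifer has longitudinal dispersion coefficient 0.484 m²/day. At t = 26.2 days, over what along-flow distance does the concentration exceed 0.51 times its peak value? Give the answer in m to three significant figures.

11.7 m

The plume is Gaussian with σ = √(2Dt) = √(2 × 0.484 × 26.2) = 5.036 m.
C/C_peak = exp(−Δx²/(2σ²)) = 0.51 ⇒ Δx = σ·√(−2 ln 0.51) = 5.036 × 1.160 = 5.842 m.
Width = 2Δx = 11.7 m.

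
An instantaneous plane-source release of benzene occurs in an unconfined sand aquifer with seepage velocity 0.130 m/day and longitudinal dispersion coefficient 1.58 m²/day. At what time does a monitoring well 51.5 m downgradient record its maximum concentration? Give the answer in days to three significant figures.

For the 1D instantaneous-source solution, setting ∂C/∂t = 0 at fixed x gives v²t² + 2Dt − x² = 0, so t = (√(D² + v²x²) − D)/v².
√(D² + v²x²) = √(1.58² + 0.130² × 51.5²) = 6.879; v² = 0.0169.
t = (6.879 − 1.58)/0.0169 = 314 days (vs. the pure-advection estimate x/v = 396 d).

314 days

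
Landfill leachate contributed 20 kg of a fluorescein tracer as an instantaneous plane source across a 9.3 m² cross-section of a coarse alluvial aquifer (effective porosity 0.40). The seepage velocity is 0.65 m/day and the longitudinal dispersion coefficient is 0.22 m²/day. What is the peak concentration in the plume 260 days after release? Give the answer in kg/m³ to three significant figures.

The peak of an instantaneous 1D plume sits at x = vt; there the Gaussian factor is 1 and C_max = M/(n_e·A·√(4πDt)), where n_e·A is the pore area the mass is dissolved in.
√(4πDt) = √(4π × 0.22 × 260) = 26.81 m, so C_max = 20/(0.40 × 9.3 × 26.81) = 0.201 kg/m³.

0.201 kg/m³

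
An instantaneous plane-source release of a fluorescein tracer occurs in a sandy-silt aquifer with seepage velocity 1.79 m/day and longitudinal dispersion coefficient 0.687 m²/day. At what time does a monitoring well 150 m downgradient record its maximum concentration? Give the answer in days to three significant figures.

For the 1D instantaneous-source solution, setting ∂C/∂t = 0 at fixed x gives v²t² + 2Dt − x² = 0, so t = (√(D² + v²x²) − D)/v².
√(D² + v²x²) = √(0.687² + 1.79² × 150²) = 268.5; v² = 3.2041.
t = (268.5 − 0.687)/3.2041 = 83.6 days (vs. the pure-advection estimate x/v = 83.8 d).

83.6 days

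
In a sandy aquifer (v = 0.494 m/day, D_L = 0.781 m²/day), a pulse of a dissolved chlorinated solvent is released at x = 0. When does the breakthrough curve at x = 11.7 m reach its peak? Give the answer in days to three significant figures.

For the 1D instantaneous-source solution, setting ∂C/∂t = 0 at fixed x gives v²t² + 2Dt − x² = 0, so t = (√(D² + v²x²) − D)/v².
√(D² + v²x²) = √(0.781² + 0.494² × 11.7²) = 5.832; v² = 0.244036.
t = (5.832 − 0.781)/0.244036 = 20.7 days (vs. the pure-advection estimate x/v = 23.7 d).

20.7 days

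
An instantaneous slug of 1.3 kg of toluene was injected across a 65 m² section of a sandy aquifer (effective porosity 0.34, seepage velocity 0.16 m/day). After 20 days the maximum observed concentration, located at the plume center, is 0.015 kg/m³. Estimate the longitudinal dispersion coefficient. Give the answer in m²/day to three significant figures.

0.0612 m²/day

At the plume center C_max = M/(n_e·A·√(4πDt)), so D = M²/(4πt·(n_e·A·C_max)²).
n_e·A·C_max = 0.34 × 65 × 0.015 = 0.3315 kg/m.
D = 1.3²/(4π × 20 × 0.3315²) = 0.0612 m²/day.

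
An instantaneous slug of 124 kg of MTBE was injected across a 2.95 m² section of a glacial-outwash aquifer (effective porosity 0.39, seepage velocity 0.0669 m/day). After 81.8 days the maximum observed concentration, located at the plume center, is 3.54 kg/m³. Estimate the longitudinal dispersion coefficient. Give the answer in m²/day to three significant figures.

At the plume center C_max = M/(n_e·A·√(4πDt)), so D = M²/(4πt·(n_e·A·C_max)²).
n_e·A·C_max = 0.39 × 2.95 × 3.54 = 4.073 kg/m.
D = 124²/(4π × 81.8 × 4.073²) = 0.902 m²/day.

0.902 m²/day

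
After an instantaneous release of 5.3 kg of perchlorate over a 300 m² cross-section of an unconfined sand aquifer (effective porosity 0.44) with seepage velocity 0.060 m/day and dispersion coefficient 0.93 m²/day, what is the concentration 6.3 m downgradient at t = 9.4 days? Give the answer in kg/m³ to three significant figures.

For an instantaneous plane source, C(x,t) = M/(n_e·A·√(4πDt)) · exp(−(x−vt)²/(4Dt)), with n_e·A the pore (flow) area.
Plume center vt = 0.060 × 9.4 = 0.564 m, so the well at 6.3 m is 5.736 m downgradient of the peak.
√(4πDt) = 10.48 m, giving peak height M/(n_e·A·√(4πDt)) = 5.3/(0.44 × 300 × 10.48) = 0.003831 kg/m³.
(x−vt)²/(4Dt) = (5.736)²/(4 × 0.93 × 9.4) = 0.9409; exp(−0.9409) = 0.3903.
C = 0.003831 × 0.3903 = 0.00150 kg/m³.

0.00150 kg/m³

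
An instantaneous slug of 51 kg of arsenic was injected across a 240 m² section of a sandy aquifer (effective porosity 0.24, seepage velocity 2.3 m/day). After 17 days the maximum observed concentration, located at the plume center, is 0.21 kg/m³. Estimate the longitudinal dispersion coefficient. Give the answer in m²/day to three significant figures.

0.0832 m²/day

At the plume center C_max = M/(n_e·A·√(4πDt)), so D = M²/(4πt·(n_e·A·C_max)²).
n_e·A·C_max = 0.24 × 240 × 0.21 = 12.10 kg/m.
D = 51²/(4π × 17 × 12.10²) = 0.0832 m²/day.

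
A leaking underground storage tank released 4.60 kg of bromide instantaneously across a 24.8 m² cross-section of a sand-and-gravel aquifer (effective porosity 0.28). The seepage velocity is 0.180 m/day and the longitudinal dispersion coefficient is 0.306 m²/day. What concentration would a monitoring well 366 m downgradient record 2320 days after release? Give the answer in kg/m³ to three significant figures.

0.00275 kg/m³

For an instantaneous plane source, C(x,t) = M/(n_e·A·√(4πDt)) · exp(−(x−vt)²/(4Dt)), with n_e·A the pore (flow) area.
Plume center vt = 0.180 × 2320 = 417.6 m, so the well at 366 m is 51.6 m upgradient of the peak.
√(4πDt) = 94.45 m, giving peak height M/(n_e·A·√(4πDt)) = 4.60/(0.28 × 24.8 × 94.45) = 0.007014 kg/m³.
(x−vt)²/(4Dt) = (-51.6)²/(4 × 0.306 × 2320) = 0.9376; exp(−0.9376) = 0.3916.
C = 0.007014 × 0.3916 = 0.00275 kg/m³.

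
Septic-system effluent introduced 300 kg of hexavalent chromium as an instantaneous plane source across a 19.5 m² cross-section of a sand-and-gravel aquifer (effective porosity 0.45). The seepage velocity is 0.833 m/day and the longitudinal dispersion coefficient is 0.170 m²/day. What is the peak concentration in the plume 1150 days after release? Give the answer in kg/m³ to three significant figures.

The peak of an instantaneous 1D plume sits at x = vt; there the Gaussian factor is 1 and C_max = M/(n_e·A·√(4πDt)), where n_e·A is the pore area the mass is dissolved in.
√(4πDt) = √(4π × 0.170 × 1150) = 49.57 m, so C_max = 300/(0.45 × 19.5 × 49.57) = 0.690 kg/m³.

0.690 kg/m³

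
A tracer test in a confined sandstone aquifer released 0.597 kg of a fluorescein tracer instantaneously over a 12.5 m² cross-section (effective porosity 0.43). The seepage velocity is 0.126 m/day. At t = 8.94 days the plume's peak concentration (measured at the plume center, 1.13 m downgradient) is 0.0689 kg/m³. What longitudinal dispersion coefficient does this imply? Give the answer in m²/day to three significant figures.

0.0231 m²/day

At the plume center C_max = M/(n_e·A·√(4πDt)), so D = M²/(4πt·(n_e·A·C_max)²).
n_e·A·C_max = 0.43 × 12.5 × 0.0689 = 0.3703 kg/m.
D = 0.597²/(4π × 8.94 × 0.3703²) = 0.0231 m²/day.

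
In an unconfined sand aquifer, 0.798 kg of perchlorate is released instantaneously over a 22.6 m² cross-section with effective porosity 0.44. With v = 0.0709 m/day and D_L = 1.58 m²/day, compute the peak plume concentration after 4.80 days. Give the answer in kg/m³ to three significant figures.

0.00822 kg/m³

The peak of an instantaneous 1D plume sits at x = vt; there the Gaussian factor is 1 and C_max = M/(n_e·A·√(4πDt)), where n_e·A is the pore area the mass is dissolved in.
√(4πDt) = √(4π × 1.58 × 4.80) = 9.762 m, so C_max = 0.798/(0.44 × 22.6 × 9.762) = 0.00822 kg/m³.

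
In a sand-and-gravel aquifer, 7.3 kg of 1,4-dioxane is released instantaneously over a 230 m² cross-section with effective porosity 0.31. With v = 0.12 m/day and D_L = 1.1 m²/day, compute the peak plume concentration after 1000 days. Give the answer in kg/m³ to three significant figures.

The peak of an instantaneous 1D plume sits at x = vt; there the Gaussian factor is 1 and C_max = M/(n_e·A·√(4πDt)), where n_e·A is the pore area the mass is dissolved in.
√(4πDt) = √(4π × 1.1 × 1000) = 117.6 m, so C_max = 7.3/(0.31 × 230 × 117.6) = 0.000871 kg/m³.

0.000871 kg/m³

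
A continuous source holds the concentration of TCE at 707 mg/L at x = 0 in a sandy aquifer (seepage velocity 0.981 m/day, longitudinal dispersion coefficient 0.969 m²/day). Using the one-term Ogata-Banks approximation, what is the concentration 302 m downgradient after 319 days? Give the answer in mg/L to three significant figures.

For a continuous step input, C/C₀ ≈ ½·erfc((x−vt)/(2√(Dt))).
vt = 0.981 × 319 = 312.939 m and 2√(Dt) = 2√(0.969 × 319) = 35.16 m.
Argument (x−vt)/(2√(Dt)) = (302 − 312.939)/35.16 = -0.3111; ½·erfc(-0.3111) = 0.6700.
C = 707 × 0.6700 = 474 mg/L.

474 mg/L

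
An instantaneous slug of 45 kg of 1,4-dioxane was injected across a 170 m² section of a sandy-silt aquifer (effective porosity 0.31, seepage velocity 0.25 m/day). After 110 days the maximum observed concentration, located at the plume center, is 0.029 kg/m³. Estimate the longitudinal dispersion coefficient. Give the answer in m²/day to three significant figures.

0.627 m²/day

At the plume center C_max = M/(n_e·A·√(4πDt)), so D = M²/(4πt·(n_e·A·C_max)²).
n_e·A·C_max = 0.31 × 170 × 0.029 = 1.528 kg/m.
D = 45²/(4π × 110 × 1.528²) = 0.627 m²/day.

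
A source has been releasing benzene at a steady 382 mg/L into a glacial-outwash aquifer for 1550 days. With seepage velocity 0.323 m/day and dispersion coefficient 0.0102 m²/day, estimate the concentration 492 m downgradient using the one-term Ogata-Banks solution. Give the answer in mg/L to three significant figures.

For a continuous step input, C/C₀ ≈ ½·erfc((x−vt)/(2√(Dt))).
vt = 0.323 × 1550 = 500.65 m and 2√(Dt) = 2√(0.0102 × 1550) = 7.952 m.
Argument (x−vt)/(2√(Dt)) = (492 − 500.65)/7.952 = -1.088; ½·erfc(-1.088) = 0.9381.
C = 382 × 0.9381 = 358 mg/L.

358 mg/L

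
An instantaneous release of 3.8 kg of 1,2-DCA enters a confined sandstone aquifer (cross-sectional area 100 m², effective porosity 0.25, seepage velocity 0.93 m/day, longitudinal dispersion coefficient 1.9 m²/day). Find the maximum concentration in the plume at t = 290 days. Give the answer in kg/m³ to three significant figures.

The peak of an instantaneous 1D plume sits at x = vt; there the Gaussian factor is 1 and C_max = M/(n_e·A·√(4πDt)), where n_e·A is the pore area the mass is dissolved in.
√(4πDt) = √(4π × 1.9 × 290) = 83.21 m, so C_max = 3.8/(0.25 × 100 × 83.21) = 0.00183 kg/m³.

0.00183 kg/m³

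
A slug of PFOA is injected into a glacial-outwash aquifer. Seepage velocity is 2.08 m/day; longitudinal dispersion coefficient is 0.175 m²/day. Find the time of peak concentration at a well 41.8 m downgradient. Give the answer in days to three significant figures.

For the 1D instantaneous-source solution, setting ∂C/∂t = 0 at fixed x gives v²t² + 2Dt − x² = 0, so t = (√(D² + v²x²) − D)/v².
√(D² + v²x²) = √(0.175² + 2.08² × 41.8²) = 86.94; v² = 4.3264.
t = (86.94 − 0.175)/4.3264 = 20.1 days (vs. the pure-advection estimate x/v = 20.1 d).

20.1 days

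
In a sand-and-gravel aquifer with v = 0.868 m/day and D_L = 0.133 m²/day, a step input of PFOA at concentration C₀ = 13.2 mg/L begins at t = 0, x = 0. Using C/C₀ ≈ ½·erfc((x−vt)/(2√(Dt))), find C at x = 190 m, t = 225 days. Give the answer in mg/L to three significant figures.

For a continuous step input, C/C₀ ≈ ½·erfc((x−vt)/(2√(Dt))).
vt = 0.868 × 225 = 195.3 m and 2√(Dt) = 2√(0.133 × 225) = 10.94 m.
Argument (x−vt)/(2√(Dt)) = (190 − 195.3)/10.94 = -0.4845; ½·erfc(-0.4845) = 0.7534.
C = 13.2 × 0.7534 = 9.94 mg/L.

9.94 mg/L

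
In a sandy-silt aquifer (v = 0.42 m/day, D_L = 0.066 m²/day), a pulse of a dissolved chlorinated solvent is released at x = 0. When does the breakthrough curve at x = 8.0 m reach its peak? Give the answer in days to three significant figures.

For the 1D instantaneous-source solution, setting ∂C/∂t = 0 at fixed x gives v²t² + 2Dt − x² = 0, so t = (√(D² + v²x²) − D)/v².
√(D² + v²x²) = √(0.066² + 0.42² × 8.0²) = 3.361; v² = 0.1764.
t = (3.361 − 0.066)/0.1764 = 18.7 days (vs. the pure-advection estimate x/v = 19.0 d).

18.7 days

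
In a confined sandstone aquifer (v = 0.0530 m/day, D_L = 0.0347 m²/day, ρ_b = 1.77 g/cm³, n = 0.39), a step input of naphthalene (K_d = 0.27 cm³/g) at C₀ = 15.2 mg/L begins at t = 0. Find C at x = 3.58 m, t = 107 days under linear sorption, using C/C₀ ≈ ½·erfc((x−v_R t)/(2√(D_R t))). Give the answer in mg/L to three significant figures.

Retardation factor R = 1 + ρ_b·K_d/n = 1 + 1.77 × 0.27/0.39 = 2.225.
Sorption retards both mechanisms: v_R = v/R = 0.02382 m/day, D_R = D/R = 0.01560 m²/day.
v_R·t = 0.02382 × 107 = 2.54874 m; 2√(D_R t) = 2.584 m; argument = (3.58 − 2.54874)/2.584 = 0.3991.
C = C₀ × ½·erfc(0.3991) = 15.2 × 0.2862 = 4.35 mg/L.

4.35 mg/L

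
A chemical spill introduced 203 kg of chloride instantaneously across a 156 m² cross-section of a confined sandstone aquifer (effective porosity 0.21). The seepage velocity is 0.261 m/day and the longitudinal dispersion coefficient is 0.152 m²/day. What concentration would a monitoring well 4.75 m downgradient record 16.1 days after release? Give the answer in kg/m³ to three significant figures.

1.08 kg/m³

For an instantaneous plane source, C(x,t) = M/(n_e·A·√(4πDt)) · exp(−(x−vt)²/(4Dt)), with n_e·A the pore (flow) area.
Plume center vt = 0.261 × 16.1 = 4.2021 m, so the well at 4.75 m is 0.5479 m downgradient of the peak.
√(4πDt) = 5.545 m, giving peak height M/(n_e·A·√(4πDt)) = 203/(0.21 × 156 × 5.545) = 1.118 kg/m³.
(x−vt)²/(4Dt) = (0.5479)²/(4 × 0.152 × 16.1) = 0.03067; exp(−0.03067) = 0.9698.
C = 1.118 × 0.9698 = 1.08 kg/m³.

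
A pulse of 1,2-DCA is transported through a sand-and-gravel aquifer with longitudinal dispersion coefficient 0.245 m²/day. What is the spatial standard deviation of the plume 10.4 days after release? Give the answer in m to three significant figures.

2.26 m

Dispersive spreading gives a Gaussian with σ² = 2Dt; advection only shifts the center.
σ = √(2 × 0.245 × 10.4) = 2.26 m.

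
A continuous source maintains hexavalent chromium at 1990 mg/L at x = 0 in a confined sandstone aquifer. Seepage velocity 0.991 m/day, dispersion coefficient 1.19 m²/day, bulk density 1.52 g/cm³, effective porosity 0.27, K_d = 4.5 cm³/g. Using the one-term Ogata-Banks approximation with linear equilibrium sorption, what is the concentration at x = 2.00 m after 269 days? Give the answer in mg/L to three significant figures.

Retardation factor R = 1 + ρ_b·K_d/n = 1 + 1.52 × 4.5/0.27 = 26.33.
Sorption retards both mechanisms: v_R = v/R = 0.03764 m/day, D_R = D/R = 0.04520 m²/day.
v_R·t = 0.03764 × 269 = 10.12516 m; 2√(D_R t) = 6.974 m; argument = (2.00 − 10.12516)/6.974 = -1.165.
C = C₀ × ½·erfc(-1.165) = 1990 × 0.9503 = 1890 mg/L.

1890 mg/L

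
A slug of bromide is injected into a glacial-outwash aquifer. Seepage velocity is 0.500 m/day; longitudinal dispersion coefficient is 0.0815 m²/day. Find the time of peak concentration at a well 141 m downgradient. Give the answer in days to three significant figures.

For the 1D instantaneous-source solution, setting ∂C/∂t = 0 at fixed x gives v²t² + 2Dt − x² = 0, so t = (√(D² + v²x²) − D)/v².
√(D² + v²x²) = √(0.0815² + 0.500² × 141²) = 70.50; v² = 0.25.
t = (70.50 − 0.0815)/0.25 = 282 days (vs. the pure-advection estimate x/v = 282 d).

282 days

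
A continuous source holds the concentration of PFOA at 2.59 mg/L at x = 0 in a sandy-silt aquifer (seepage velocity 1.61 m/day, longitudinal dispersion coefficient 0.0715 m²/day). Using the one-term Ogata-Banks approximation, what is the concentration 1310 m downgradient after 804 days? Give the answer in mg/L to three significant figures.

For a continuous step input, C/C₀ ≈ ½·erfc((x−vt)/(2√(Dt))).
vt = 1.61 × 804 = 1294.44 m and 2√(Dt) = 2√(0.0715 × 804) = 15.16 m.
Argument (x−vt)/(2√(Dt)) = (1310 − 1294.44)/15.16 = 1.026; ½·erfc(1.026) = 0.07339.
C = 2.59 × 0.07339 = 0.190 mg/L.

0.190 mg/L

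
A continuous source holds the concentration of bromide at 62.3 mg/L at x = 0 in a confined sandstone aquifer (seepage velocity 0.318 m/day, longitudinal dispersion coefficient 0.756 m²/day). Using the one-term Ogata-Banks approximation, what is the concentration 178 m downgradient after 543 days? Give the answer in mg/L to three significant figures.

For a continuous step input, C/C₀ ≈ ½·erfc((x−vt)/(2√(Dt))).
vt = 0.318 × 543 = 172.674 m and 2√(Dt) = 2√(0.756 × 543) = 40.52 m.
Argument (x−vt)/(2√(Dt)) = (178 − 172.674)/40.52 = 0.1314; ½·erfc(0.1314) = 0.4263.
C = 62.3 × 0.4263 = 26.6 mg/L.

26.6 mg/L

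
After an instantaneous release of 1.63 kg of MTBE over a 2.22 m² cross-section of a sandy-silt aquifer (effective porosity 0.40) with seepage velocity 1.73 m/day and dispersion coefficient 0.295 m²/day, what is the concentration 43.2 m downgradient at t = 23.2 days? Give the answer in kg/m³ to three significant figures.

For an instantaneous plane source, C(x,t) = M/(n_e·A·√(4πDt)) · exp(−(x−vt)²/(4Dt)), with n_e·A the pore (flow) area.
Plume center vt = 1.73 × 23.2 = 40.136 m, so the well at 43.2 m is 3.064 m downgradient of the peak.
√(4πDt) = 9.274 m, giving peak height M/(n_e·A·√(4πDt)) = 1.63/(0.40 × 2.22 × 9.274) = 0.1979 kg/m³.
(x−vt)²/(4Dt) = (3.064)²/(4 × 0.295 × 23.2) = 0.3429; exp(−0.3429) = 0.7097.
C = 0.1979 × 0.7097 = 0.140 kg/m³.

0.140 kg/m³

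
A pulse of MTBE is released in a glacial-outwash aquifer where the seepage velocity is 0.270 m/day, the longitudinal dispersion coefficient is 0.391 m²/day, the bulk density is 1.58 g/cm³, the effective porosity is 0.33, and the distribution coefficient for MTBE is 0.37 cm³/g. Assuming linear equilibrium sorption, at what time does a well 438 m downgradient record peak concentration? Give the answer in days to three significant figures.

Retardation factor R = 1 + ρ_b·K_d/n = 1 + 1.58 × 0.37/0.33 = 2.772.
Sorption retards both mechanisms: v_R = v/R = 0.09740 m/day, D_R = D/R = 0.1411 m²/day.
Peak time from v_R²t² + 2D_R t − x² = 0: t = (√(D_R² + v_R²x²) − D_R)/v_R².
√(D_R² + v_R²x²) = √(0.1411² + 0.09740² × 438²) = 42.66; v_R² = 0.009487.
t = (42.66 − 0.1411)/0.009487 = 4480 days.

4480 days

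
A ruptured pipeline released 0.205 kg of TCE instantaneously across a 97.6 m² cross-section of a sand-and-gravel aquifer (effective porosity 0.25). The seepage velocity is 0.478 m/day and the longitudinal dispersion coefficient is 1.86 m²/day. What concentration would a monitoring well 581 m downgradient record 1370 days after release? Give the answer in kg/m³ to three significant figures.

For an instantaneous plane source, C(x,t) = M/(n_e·A·√(4πDt)) · exp(−(x−vt)²/(4Dt)), with n_e·A the pore (flow) area.
Plume center vt = 0.478 × 1370 = 654.86 m, so the well at 581 m is 73.86 m upgradient of the peak.
√(4πDt) = 178.9 m, giving peak height M/(n_e·A·√(4πDt)) = 0.205/(0.25 × 97.6 × 178.9) = 4.696e-05 kg/m³.
(x−vt)²/(4Dt) = (-73.86)²/(4 × 1.86 × 1370) = 0.5352; exp(−0.5352) = 0.5856.
C = 4.696e-05 × 0.5856 = 2.75e-05 kg/m³.

2.75e-05 kg/m³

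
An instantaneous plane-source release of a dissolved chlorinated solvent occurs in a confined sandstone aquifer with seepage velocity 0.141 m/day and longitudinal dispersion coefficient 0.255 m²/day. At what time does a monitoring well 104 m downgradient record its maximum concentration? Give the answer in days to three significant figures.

For the 1D instantaneous-source solution, setting ∂C/∂t = 0 at fixed x gives v²t² + 2Dt − x² = 0, so t = (√(D² + v²x²) − D)/v².
√(D² + v²x²) = √(0.255² + 0.141² × 104²) = 14.67; v² = 0.019881.
t = (14.67 − 0.255)/0.019881 = 725 days (vs. the pure-advection estimate x/v = 738 d).

725 days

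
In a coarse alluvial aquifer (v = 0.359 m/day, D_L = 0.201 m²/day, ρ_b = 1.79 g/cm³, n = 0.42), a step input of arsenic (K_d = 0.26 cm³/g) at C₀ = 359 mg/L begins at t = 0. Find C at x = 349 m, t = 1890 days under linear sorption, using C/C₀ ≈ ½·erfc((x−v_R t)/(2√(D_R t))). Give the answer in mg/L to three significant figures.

Retardation factor R = 1 + ρ_b·K_d/n = 1 + 1.79 × 0.26/0.42 = 2.108.
Sorption retards both mechanisms: v_R = v/R = 0.1703 m/day, D_R = D/R = 0.09535 m²/day.
v_R·t = 0.1703 × 1890 = 321.867 m; 2√(D_R t) = 26.85 m; argument = (349 − 321.867)/26.85 = 1.011.
C = C₀ × ½·erfc(1.011) = 359 × 0.07639 = 27.4 mg/L.

27.4 mg/L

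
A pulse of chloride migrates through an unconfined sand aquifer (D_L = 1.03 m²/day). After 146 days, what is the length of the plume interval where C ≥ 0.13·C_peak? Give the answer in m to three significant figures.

70.1 m

The plume is Gaussian with σ = √(2Dt) = √(2 × 1.03 × 146) = 17.34 m.
C/C_peak = exp(−Δx²/(2σ²)) = 0.13 ⇒ Δx = σ·√(−2 ln 0.13) = 17.34 × 2.020 = 35.03 m.
Width = 2Δx = 70.1 m.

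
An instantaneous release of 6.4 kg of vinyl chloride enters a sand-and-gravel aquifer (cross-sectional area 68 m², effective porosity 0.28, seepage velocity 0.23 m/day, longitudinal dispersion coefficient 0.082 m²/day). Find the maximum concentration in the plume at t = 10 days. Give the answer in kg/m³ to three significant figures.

0.105 kg/m³

The peak of an instantaneous 1D plume sits at x = vt; there the Gaussian factor is 1 and C_max = M/(n_e·A·√(4πDt)), where n_e·A is the pore area the mass is dissolved in.
√(4πDt) = √(4π × 0.082 × 10) = 3.210 m, so C_max = 6.4/(0.28 × 68 × 3.210) = 0.105 kg/m³.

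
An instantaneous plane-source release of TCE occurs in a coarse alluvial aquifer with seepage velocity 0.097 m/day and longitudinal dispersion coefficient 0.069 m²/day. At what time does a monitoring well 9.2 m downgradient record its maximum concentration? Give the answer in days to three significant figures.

For the 1D instantaneous-source solution, setting ∂C/∂t = 0 at fixed x gives v²t² + 2Dt − x² = 0, so t = (√(D² + v²x²) − D)/v².
√(D² + v²x²) = √(0.069² + 0.097² × 9.2²) = 0.8951; v² = 0.009409.
t = (0.8951 − 0.069)/0.009409 = 87.8 days (vs. the pure-advection estimate x/v = 94.8 d).

87.8 days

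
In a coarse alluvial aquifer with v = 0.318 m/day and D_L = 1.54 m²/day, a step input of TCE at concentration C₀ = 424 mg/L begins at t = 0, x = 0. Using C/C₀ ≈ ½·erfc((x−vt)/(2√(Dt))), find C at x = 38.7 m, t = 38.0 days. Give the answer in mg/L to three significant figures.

2.94 mg/L

For a continuous step input, C/C₀ ≈ ½·erfc((x−vt)/(2√(Dt))).
vt = 0.318 × 38.0 = 12.084 m and 2√(Dt) = 2√(1.54 × 38.0) = 15.30 m.
Argument (x−vt)/(2√(Dt)) = (38.7 − 12.084)/15.30 = 1.740; ½·erfc(1.740) = 0.006933.
C = 424 × 0.006933 = 2.94 mg/L.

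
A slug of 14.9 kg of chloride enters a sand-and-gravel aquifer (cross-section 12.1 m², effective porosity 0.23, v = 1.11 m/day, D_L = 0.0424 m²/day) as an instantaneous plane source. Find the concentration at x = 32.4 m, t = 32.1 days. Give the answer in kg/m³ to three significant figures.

For an instantaneous plane source, C(x,t) = M/(n_e·A·√(4πDt)) · exp(−(x−vt)²/(4Dt)), with n_e·A the pore (flow) area.
Plume center vt = 1.11 × 32.1 = 35.631 m, so the well at 32.4 m is 3.231 m upgradient of the peak.
√(4πDt) = 4.136 m, giving peak height M/(n_e·A·√(4πDt)) = 14.9/(0.23 × 12.1 × 4.136) = 1.294 kg/m³.
(x−vt)²/(4Dt) = (-3.231)²/(4 × 0.0424 × 32.1) = 1.918; exp(−1.918) = 0.1469.
C = 1.294 × 0.1469 = 0.190 kg/m³.

0.190 kg/m³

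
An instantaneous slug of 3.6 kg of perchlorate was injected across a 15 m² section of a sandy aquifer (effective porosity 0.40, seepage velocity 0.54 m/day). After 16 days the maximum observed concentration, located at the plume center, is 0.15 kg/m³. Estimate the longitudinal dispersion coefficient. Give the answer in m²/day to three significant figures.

0.0796 m²/day

At the plume center C_max = M/(n_e·A·√(4πDt)), so D = M²/(4πt·(n_e·A·C_max)²).
n_e·A·C_max = 0.40 × 15 × 0.15 = 0.9000 kg/m.
D = 3.6²/(4π × 16 × 0.9000²) = 0.0796 m²/day.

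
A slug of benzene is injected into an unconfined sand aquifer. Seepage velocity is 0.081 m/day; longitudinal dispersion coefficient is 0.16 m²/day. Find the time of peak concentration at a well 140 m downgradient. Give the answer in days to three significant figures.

1700 days

For the 1D instantaneous-source solution, setting ∂C/∂t = 0 at fixed x gives v²t² + 2Dt − x² = 0, so t = (√(D² + v²x²) − D)/v².
√(D² + v²x²) = √(0.16² + 0.081² × 140²) = 11.34; v² = 0.006561.
t = (11.34 − 0.16)/0.006561 = 1700 days (vs. the pure-advection estimate x/v = 1730 d).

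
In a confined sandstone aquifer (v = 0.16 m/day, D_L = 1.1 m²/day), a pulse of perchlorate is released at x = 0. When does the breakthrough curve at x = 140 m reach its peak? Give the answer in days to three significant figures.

For the 1D instantaneous-source solution, setting ∂C/∂t = 0 at fixed x gives v²t² + 2Dt − x² = 0, so t = (√(D² + v²x²) − D)/v².
√(D² + v²x²) = √(1.1² + 0.16² × 140²) = 22.43; v² = 0.0256.
t = (22.43 − 1.1)/0.0256 = 833 days (vs. the pure-advection estimate x/v = 875 d).

833 days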